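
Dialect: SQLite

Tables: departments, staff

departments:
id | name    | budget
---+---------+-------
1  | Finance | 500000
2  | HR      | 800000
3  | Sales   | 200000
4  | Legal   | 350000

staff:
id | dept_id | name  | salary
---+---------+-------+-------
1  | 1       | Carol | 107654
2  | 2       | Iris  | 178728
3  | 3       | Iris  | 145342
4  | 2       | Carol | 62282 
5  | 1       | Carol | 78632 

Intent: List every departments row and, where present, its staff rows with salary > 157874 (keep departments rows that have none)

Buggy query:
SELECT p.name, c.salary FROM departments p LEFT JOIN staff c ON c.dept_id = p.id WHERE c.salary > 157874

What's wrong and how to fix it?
Bug: Filtering c.salary in WHERE discards the NULL rows produced by LEFT JOIN, turning it into an inner join

Fix: Put 'c.salary > 157874' in the JOIN's ON clause instead of WHERE

Corrected query:
SELECT p.name, c.salary FROM departments p LEFT JOIN staff c ON c.dept_id = p.id AND c.salary > 157874

Result:
name    | salary
--------+-------
Finance | NULL  
HR      | 178728
Sales   | NULL  
Legal   | NULL  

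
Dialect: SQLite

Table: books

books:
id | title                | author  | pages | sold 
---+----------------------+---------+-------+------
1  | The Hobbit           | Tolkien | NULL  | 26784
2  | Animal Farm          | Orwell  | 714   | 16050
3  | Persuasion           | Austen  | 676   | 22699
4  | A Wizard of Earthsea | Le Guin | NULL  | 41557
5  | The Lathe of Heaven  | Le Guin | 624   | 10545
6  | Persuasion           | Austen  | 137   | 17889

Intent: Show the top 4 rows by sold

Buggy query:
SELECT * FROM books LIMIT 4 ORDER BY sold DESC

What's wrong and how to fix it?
Bug: LIMIT must come after ORDER BY

Fix: Swap the clauses: ORDER BY first, then LIMIT

Corrected query:
SELECT * FROM books ORDER BY sold DESC LIMIT 4

Result:
id | title                | author  | pages | sold 
---+----------------------+---------+-------+------
4  | A Wizard of Earthsea | Le Guin | NULL  | 41557
1  | The Hobbit           | Tolkien | NULL  | 26784
3  | Persuasion           | Austen  | 676   | 22699
6  | Persuasion           | Austen  | 137   | 17889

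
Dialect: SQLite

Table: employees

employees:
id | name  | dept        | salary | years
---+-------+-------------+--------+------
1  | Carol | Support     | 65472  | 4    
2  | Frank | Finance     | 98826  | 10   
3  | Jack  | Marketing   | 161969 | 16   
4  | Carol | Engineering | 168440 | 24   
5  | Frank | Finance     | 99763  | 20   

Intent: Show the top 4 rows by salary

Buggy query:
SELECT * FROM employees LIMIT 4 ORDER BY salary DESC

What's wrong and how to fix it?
Bug: ORDER BY cannot follow LIMIT; LIMIT is the final clause

Fix: Swap the clauses: ORDER BY first, then LIMIT

Corrected query:
SELECT * FROM employees ORDER BY salary DESC LIMIT 4

Result:
id | name  | dept        | salary | years
---+-------+-------------+--------+------
4  | Carol | Engineering | 168440 | 24   
3  | Jack  | Marketing   | 161969 | 16   
5  | Frank | Finance     | 99763  | 20   
2  | Frank | Finance     | 98826  | 10   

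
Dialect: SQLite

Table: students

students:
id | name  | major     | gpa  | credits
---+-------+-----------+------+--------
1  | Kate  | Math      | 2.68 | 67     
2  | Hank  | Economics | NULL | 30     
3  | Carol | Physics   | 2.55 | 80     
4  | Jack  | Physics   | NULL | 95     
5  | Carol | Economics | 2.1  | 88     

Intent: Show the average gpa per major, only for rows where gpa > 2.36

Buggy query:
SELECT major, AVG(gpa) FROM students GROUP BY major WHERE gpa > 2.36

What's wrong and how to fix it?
Bug: WHERE cannot follow GROUP BY

Fix: Move the WHERE clause before GROUP BY

Corrected query:
SELECT major, AVG(gpa) FROM students WHERE gpa > 2.36 GROUP BY major

Result:
major   | AVG(gpa)
--------+---------
Math    | 2.68    
Physics | 2.55    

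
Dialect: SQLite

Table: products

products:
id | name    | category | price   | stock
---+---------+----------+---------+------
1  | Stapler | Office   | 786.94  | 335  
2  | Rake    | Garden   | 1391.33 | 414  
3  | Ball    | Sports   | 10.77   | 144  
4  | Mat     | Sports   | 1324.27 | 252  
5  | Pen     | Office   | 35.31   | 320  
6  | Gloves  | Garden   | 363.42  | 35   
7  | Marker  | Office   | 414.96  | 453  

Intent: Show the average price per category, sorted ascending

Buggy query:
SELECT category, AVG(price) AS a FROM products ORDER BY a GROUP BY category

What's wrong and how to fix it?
Bug: GROUP BY must precede ORDER BY

Fix: Reorder: SELECT … FROM … GROUP BY … ORDER BY …

Corrected query:
SELECT category, AVG(price) AS a FROM products GROUP BY category ORDER BY a

Result:
category | a         
---------+-----------
Office   | 412.403333
Sports   | 667.52    
Garden   | 877.375   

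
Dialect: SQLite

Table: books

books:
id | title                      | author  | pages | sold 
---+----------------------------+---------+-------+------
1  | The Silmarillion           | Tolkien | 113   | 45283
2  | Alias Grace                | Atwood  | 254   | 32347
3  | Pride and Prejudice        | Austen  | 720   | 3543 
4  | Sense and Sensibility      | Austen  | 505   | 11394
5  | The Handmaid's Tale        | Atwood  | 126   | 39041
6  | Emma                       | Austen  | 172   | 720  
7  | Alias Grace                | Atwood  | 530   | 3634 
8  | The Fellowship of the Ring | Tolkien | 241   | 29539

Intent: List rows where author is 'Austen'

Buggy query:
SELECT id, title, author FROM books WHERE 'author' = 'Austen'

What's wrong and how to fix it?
Bug: 'author' in single quotes is a string literal, not the column; the comparison is literal-vs-literal and never true

Fix: Remove the quotes around the column name (or use double quotes for an identifier)

Corrected query:
SELECT id, title, author FROM books WHERE author = 'Austen'

Result:
id | title                 | author
---+-----------------------+-------
3  | Pride and Prejudice   | Austen
4  | Sense and Sensibility | Austen
6  | Emma                  | Austen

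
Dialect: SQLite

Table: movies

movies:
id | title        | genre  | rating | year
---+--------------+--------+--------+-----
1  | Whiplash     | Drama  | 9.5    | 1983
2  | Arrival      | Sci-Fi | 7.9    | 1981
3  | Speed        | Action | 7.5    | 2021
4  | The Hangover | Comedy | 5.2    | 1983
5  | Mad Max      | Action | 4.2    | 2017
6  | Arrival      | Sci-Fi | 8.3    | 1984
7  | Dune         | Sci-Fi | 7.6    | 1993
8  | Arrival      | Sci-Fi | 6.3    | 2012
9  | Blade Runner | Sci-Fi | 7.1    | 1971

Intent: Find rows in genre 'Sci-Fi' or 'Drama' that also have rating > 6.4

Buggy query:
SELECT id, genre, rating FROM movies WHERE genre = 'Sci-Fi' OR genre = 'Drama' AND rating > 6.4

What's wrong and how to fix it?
Bug: Without parentheses, AND is evaluated before OR, so the rating filter only applies to the 'Drama' branch

Fix: Add parentheses around the OR so the AND applies to both alternatives

Corrected query:
SELECT id, genre, rating FROM movies WHERE (genre = 'Sci-Fi' OR genre = 'Drama') AND rating > 6.4

Result:
id | genre  | rating
---+--------+-------
1  | Drama  | 9.5   
2  | Sci-Fi | 7.9   
6  | Sci-Fi | 8.3   
7  | Sci-Fi | 7.6   
9  | Sci-Fi | 7.1   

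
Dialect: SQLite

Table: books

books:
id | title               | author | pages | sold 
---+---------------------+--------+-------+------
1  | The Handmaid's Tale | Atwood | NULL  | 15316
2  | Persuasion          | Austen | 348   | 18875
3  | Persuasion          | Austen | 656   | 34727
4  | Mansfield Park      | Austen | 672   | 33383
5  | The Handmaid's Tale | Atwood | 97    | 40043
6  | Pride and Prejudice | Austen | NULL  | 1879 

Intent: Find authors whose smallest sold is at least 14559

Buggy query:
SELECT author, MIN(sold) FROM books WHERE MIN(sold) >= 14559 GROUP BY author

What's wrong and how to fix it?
Bug: Aggregates like MIN are computed per group after WHERE runs

Fix: Replace WHERE with HAVING after the GROUP BY

Corrected query:
SELECT author, MIN(sold) FROM books GROUP BY author HAVING MIN(sold) >= 14559

Result:
author | MIN(sold)
-------+----------
Atwood | 15316    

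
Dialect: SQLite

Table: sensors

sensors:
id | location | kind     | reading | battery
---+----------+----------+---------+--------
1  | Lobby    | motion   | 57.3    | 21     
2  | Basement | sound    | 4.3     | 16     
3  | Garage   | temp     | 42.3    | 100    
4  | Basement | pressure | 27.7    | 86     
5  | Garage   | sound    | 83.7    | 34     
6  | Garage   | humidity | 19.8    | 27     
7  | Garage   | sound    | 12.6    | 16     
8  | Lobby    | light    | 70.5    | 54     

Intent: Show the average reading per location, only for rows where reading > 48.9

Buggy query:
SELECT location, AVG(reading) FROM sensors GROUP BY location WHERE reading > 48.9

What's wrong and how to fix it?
Bug: Row-level WHERE must come before GROUP BY in the clause order

Fix: Move the WHERE clause before GROUP BY

Corrected query:
SELECT location, AVG(reading) FROM sensors WHERE reading > 48.9 GROUP BY location

Result:
location | AVG(reading)
---------+-------------
Garage   | 83.7        
Lobby    | 63.9        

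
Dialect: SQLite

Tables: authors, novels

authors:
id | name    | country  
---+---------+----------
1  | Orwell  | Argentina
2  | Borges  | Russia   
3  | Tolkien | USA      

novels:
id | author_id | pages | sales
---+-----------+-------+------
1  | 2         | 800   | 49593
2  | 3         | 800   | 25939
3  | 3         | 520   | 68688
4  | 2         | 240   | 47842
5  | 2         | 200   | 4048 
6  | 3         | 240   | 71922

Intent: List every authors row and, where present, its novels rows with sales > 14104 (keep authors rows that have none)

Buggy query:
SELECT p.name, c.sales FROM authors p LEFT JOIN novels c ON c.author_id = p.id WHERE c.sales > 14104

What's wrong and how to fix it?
Bug: Filtering c.sales in WHERE discards the NULL rows produced by LEFT JOIN, turning it into an inner join

Fix: Put 'c.sales > 14104' in the JOIN's ON clause instead of WHERE

Corrected query:
SELECT p.name, c.sales FROM authors p LEFT JOIN novels c ON c.author_id = p.id AND c.sales > 14104

Result:
name    | sales
--------+------
Orwell  | NULL 
Borges  | 47842
Borges  | 49593
Tolkien | 25939
Tolkien | 68688
Tolkien | 71922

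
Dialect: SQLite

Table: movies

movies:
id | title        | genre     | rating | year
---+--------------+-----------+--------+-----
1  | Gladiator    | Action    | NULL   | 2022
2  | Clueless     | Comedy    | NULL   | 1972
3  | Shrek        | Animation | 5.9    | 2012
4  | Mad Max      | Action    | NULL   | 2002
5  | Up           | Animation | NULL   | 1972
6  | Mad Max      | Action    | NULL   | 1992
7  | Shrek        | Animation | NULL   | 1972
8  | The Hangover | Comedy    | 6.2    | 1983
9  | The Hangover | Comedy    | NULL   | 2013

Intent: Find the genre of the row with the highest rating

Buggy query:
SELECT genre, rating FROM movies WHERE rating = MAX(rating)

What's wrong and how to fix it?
Bug: MAX(rating) is an aggregate and cannot be used directly in WHERE

Fix: Wrap MAX in a scalar subquery so WHERE compares against a single value

Corrected query:
SELECT genre, rating FROM movies WHERE rating = (SELECT MAX(rating) FROM movies)

Result:
genre  | rating
-------+-------
Comedy | 6.2   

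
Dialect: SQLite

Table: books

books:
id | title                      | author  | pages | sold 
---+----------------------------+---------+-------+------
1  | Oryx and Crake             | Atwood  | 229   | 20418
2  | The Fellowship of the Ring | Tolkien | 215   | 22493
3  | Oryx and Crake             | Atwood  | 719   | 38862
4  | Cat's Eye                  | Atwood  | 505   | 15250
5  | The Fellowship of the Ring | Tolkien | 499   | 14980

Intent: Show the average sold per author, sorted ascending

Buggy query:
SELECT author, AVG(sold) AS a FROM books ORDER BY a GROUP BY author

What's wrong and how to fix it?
Bug: GROUP BY must precede ORDER BY

Fix: Reorder: SELECT … FROM … GROUP BY … ORDER BY …

Corrected query:
SELECT author, AVG(sold) AS a FROM books GROUP BY author ORDER BY a

Result:
author  | a           
--------+-------------
Tolkien | 18736.5     
Atwood  | 24843.333333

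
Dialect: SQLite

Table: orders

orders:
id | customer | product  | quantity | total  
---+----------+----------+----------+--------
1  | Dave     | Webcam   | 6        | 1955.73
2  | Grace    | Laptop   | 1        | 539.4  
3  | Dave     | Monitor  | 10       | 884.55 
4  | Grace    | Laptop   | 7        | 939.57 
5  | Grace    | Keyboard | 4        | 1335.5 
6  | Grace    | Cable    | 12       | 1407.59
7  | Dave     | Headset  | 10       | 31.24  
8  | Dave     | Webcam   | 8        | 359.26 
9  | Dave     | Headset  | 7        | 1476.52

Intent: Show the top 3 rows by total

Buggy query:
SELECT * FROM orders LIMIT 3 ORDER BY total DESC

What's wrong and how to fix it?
Bug: ORDER BY cannot follow LIMIT; LIMIT is the final clause

Fix: Sort with ORDER BY, then apply LIMIT

Corrected query:
SELECT * FROM orders ORDER BY total DESC LIMIT 3

Result:
id | customer | product | quantity | total  
---+----------+---------+----------+--------
1  | Dave     | Webcam  | 6        | 1955.73
9  | Dave     | Headset | 7        | 1476.52
6  | Grace    | Cable   | 12       | 1407.59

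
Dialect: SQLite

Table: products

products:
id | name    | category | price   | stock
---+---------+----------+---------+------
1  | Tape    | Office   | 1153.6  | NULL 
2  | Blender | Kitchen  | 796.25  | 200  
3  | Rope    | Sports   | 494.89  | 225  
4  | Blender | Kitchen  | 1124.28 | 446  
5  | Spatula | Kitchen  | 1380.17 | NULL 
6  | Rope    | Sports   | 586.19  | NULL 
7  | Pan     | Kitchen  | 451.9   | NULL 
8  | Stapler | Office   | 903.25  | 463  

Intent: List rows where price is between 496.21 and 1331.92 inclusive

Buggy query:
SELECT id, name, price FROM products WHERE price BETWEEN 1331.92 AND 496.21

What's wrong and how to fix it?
Bug: BETWEEN expects the lower bound first; with 1331.92 AND 496.21 the range is empty

Fix: Write BETWEEN 496.21 AND 1331.92

Corrected query:
SELECT id, name, price FROM products WHERE price BETWEEN 496.21 AND 1331.92

Result:
id | name    | price  
---+---------+--------
1  | Tape    | 1153.6 
2  | Blender | 796.25 
4  | Blender | 1124.28
6  | Rope    | 586.19 
8  | Stapler | 903.25 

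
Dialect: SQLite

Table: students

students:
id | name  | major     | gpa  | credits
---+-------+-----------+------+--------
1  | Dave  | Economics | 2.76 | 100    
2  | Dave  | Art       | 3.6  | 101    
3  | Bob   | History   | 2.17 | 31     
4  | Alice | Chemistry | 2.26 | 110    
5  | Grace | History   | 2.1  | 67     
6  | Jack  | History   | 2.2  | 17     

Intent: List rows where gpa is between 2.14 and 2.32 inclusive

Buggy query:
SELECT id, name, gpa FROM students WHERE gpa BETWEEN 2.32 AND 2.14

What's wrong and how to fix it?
Bug: BETWEEN expects the lower bound first; with 2.32 AND 2.14 the range is empty

Fix: Swap the bounds so the smaller value comes first

Corrected query:
SELECT id, name, gpa FROM students WHERE gpa BETWEEN 2.14 AND 2.32

Result:
id | name  | gpa 
---+-------+-----
3  | Bob   | 2.17
4  | Alice | 2.26
6  | Jack  | 2.2 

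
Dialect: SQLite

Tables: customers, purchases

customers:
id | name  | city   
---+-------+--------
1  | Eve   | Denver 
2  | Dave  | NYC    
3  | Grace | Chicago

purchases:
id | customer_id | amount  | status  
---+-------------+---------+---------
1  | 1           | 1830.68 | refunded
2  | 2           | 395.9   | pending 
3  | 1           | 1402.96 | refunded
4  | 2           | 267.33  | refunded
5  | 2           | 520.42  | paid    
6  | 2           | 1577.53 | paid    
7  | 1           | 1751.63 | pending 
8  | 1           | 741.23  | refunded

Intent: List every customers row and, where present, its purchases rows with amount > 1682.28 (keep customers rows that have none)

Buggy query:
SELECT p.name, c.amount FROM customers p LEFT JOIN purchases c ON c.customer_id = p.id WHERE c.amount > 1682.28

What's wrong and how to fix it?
Bug: A WHERE condition on the right-hand table after LEFT JOIN drops unmatched parents

Fix: Put 'c.amount > 1682.28' in the JOIN's ON clause instead of WHERE

Corrected query:
SELECT p.name, c.amount FROM customers p LEFT JOIN purchases c ON c.customer_id = p.id AND c.amount > 1682.28

Result:
name  | amount 
------+--------
Eve   | 1751.63
Eve   | 1830.68
Dave  | NULL   
Grace | NULL   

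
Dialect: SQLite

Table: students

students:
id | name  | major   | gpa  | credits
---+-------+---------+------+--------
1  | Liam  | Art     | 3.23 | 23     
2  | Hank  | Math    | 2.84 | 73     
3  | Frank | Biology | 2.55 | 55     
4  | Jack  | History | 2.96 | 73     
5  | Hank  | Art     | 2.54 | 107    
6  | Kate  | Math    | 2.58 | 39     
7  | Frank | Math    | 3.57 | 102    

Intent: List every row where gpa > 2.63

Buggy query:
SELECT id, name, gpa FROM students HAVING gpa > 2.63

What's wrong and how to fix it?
Bug: This is a non-aggregate query (no GROUP BY, no aggregates), so in SQLite the HAVING clause is invalid here; a row-level condition belongs in WHERE

Fix: Replace HAVING with WHERE since the condition applies to individual rows

Corrected query:
SELECT id, name, gpa FROM students WHERE gpa > 2.63

Result:
id | name  | gpa 
---+-------+-----
1  | Liam  | 3.23
2  | Hank  | 2.84
4  | Jack  | 2.96
7  | Frank | 3.57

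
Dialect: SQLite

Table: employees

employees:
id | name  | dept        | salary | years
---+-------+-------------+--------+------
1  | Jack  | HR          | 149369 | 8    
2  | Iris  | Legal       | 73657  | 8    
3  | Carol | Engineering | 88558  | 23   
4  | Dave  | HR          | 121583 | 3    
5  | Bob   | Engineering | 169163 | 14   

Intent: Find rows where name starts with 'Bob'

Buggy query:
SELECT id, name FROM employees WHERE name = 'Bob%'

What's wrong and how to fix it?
Bug: '=' compares the literal string including the % character; pattern matching needs LIKE

Fix: Replace '=' with LIKE so 'Bob%' is treated as a pattern

Corrected query:
SELECT id, name FROM employees WHERE name LIKE 'Bob%'

Result:
id | name
---+-----
5  | Bob 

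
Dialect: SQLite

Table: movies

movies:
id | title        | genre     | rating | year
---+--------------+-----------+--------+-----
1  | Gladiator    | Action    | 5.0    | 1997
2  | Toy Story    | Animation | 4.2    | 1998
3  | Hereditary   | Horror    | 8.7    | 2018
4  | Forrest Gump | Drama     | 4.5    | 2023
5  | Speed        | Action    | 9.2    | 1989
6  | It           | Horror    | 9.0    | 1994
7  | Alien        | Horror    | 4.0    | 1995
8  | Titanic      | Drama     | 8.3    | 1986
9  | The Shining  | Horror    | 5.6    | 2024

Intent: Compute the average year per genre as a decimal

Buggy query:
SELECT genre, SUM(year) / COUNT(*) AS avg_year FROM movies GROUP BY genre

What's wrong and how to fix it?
Bug: SUM(year) and COUNT(*) are both integers; the division truncates the fractional part

Fix: Cast one side to REAL so the division keeps the fractional part

Corrected query:
SELECT genre, SUM(year) * 1.0 / COUNT(*) AS avg_year FROM movies GROUP BY genre

Result:
genre     | avg_year
----------+---------
Action    | 1993    
Animation | 1998    
Drama     | 2004.5  
Horror    | 2007.75 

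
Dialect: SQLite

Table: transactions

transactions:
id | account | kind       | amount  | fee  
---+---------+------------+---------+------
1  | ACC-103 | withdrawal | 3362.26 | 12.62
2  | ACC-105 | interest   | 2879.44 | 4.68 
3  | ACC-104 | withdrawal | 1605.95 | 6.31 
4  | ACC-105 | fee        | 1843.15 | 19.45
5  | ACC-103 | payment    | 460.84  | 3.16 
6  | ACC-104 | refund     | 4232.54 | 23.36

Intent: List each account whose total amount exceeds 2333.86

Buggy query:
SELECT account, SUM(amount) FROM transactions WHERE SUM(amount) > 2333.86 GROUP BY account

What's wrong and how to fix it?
Bug: SUM(amount) is an aggregate, but WHERE filters rows before aggregation

Fix: Move the aggregate condition to a HAVING clause

Corrected query:
SELECT account, SUM(amount) FROM transactions GROUP BY account HAVING SUM(amount) > 2333.86

Result:
account | SUM(amount)
--------+------------
ACC-103 | 3823.1     
ACC-104 | 5838.49    
ACC-105 | 4722.59    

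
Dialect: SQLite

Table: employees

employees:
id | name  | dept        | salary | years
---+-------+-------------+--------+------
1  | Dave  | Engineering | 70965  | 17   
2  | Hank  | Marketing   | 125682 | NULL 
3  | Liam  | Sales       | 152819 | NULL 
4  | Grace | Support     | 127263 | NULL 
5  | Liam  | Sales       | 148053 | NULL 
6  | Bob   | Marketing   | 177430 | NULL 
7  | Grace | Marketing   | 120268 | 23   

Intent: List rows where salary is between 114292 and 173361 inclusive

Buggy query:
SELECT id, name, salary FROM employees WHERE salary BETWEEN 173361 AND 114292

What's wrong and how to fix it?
Bug: BETWEEN expects the lower bound first; with 173361 AND 114292 the range is empty

Fix: Swap the bounds so the smaller value comes first

Corrected query:
SELECT id, name, salary FROM employees WHERE salary BETWEEN 114292 AND 173361

Result:
id | name  | salary
---+-------+-------
2  | Hank  | 125682
3  | Liam  | 152819
4  | Grace | 127263
5  | Liam  | 148053
7  | Grace | 120268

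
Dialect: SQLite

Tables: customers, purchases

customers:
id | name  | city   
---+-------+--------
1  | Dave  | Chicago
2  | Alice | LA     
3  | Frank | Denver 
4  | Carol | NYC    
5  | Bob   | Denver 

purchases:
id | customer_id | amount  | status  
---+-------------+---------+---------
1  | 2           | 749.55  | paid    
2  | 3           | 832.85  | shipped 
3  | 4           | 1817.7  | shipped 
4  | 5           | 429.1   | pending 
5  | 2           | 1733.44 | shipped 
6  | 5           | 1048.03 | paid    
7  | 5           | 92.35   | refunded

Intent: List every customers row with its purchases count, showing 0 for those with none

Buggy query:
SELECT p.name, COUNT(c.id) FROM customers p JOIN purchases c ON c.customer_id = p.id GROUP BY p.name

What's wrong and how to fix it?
Bug: An inner join excludes parents with zero children

Fix: Switch to LEFT JOIN to retain unmatched parent rows

Corrected query:
SELECT p.name, COUNT(c.id) FROM customers p LEFT JOIN purchases c ON c.customer_id = p.id GROUP BY p.name

Result:
name  | COUNT(c.id)
------+------------
Alice | 2          
Bob   | 3          
Carol | 1          
Dave  | 0          
Frank | 1          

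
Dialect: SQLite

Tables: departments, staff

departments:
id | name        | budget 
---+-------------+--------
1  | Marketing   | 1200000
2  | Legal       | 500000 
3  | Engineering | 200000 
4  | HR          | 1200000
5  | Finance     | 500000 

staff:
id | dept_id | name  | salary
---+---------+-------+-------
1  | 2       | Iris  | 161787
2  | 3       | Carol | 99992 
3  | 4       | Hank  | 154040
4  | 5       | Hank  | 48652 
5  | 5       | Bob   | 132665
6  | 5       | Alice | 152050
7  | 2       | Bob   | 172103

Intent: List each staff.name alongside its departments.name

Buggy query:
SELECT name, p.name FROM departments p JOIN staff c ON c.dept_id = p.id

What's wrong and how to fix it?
Bug: Both tables have a 'name' column; the unqualified reference is ambiguous

Fix: Qualify the column with its table alias (c.name)

Corrected query:
SELECT c.name, p.name FROM departments p JOIN staff c ON c.dept_id = p.id

Result:
name  | name       
------+------------
Iris  | Legal      
Carol | Engineering
Hank  | HR         
Hank  | Finance    
Bob   | Finance    
Alice | Finance    
Bob   | Legal      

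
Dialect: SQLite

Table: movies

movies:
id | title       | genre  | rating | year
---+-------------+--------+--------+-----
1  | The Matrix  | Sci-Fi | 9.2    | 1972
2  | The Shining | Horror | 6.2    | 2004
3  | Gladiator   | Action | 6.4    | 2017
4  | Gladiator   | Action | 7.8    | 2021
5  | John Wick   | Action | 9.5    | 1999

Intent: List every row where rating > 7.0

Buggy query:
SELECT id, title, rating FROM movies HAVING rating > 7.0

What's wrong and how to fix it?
Bug: This is a non-aggregate query (no GROUP BY, no aggregates), so in SQLite the HAVING clause is invalid here; a row-level condition belongs in WHERE

Fix: Use WHERE for row-level filtering

Corrected query:
SELECT id, title, rating FROM movies WHERE rating > 7.0

Result:
id | title      | rating
---+------------+-------
1  | The Matrix | 9.2   
4  | Gladiator  | 7.8   
5  | John Wick  | 9.5   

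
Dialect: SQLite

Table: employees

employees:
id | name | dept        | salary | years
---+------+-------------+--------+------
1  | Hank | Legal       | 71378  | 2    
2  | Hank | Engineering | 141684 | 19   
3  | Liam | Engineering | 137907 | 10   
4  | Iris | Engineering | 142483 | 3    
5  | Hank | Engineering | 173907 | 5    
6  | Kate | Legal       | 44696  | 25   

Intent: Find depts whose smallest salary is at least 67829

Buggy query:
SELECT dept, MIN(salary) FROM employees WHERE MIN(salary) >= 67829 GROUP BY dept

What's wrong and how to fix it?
Bug: Aggregates like MIN are computed per group after WHERE runs

Fix: Replace WHERE with HAVING after the GROUP BY

Corrected query:
SELECT dept, MIN(salary) FROM employees GROUP BY dept HAVING MIN(salary) >= 67829

Result:
dept        | MIN(salary)
------------+------------
Engineering | 137907     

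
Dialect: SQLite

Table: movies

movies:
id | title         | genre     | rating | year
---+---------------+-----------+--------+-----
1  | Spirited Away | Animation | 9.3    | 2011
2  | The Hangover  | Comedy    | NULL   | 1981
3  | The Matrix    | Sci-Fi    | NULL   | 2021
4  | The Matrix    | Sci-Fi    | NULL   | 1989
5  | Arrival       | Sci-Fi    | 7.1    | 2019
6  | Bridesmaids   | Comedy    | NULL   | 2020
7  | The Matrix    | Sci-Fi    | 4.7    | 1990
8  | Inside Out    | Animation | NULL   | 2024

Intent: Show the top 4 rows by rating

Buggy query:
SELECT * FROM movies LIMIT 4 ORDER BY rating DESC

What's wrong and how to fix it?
Bug: ORDER BY cannot follow LIMIT; LIMIT is the final clause

Fix: Sort with ORDER BY, then apply LIMIT

Corrected query:
SELECT * FROM movies ORDER BY rating DESC LIMIT 4

Result:
id | title         | genre     | rating | year
---+---------------+-----------+--------+-----
1  | Spirited Away | Animation | 9.3    | 2011
5  | Arrival       | Sci-Fi    | 7.1    | 2019
7  | The Matrix    | Sci-Fi    | 4.7    | 1990
2  | The Hangover  | Comedy    | NULL   | 1981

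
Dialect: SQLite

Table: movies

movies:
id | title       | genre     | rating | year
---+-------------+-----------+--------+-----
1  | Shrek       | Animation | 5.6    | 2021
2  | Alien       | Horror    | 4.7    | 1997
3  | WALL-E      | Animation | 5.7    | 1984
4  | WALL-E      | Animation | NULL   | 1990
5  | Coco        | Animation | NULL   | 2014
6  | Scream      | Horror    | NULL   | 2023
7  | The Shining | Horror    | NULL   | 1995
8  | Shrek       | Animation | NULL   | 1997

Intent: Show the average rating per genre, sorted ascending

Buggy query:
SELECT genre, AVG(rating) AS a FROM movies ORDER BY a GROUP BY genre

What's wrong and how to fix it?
Bug: GROUP BY must precede ORDER BY

Fix: Move ORDER BY to the end, after GROUP BY

Corrected query:
SELECT genre, AVG(rating) AS a FROM movies GROUP BY genre ORDER BY a

Result:
genre     | a   
----------+-----
Horror    | 4.7 
Animation | 5.65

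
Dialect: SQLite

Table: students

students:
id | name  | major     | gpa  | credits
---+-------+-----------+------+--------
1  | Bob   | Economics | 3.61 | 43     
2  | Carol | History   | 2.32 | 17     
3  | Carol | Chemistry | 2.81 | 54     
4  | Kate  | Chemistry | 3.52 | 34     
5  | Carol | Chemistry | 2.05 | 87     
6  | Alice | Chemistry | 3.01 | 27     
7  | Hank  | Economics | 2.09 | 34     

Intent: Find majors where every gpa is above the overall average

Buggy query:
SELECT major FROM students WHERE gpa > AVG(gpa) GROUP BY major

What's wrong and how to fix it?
Bug: AVG() is an aggregate; it can't sit directly in WHERE

Fix: Use a subquery for AVG and a HAVING MIN(...) filter so the condition holds for every row in the group

Corrected query:
SELECT major FROM students GROUP BY major HAVING MIN(gpa) > (SELECT AVG(gpa) FROM students)

Result:
(no rows)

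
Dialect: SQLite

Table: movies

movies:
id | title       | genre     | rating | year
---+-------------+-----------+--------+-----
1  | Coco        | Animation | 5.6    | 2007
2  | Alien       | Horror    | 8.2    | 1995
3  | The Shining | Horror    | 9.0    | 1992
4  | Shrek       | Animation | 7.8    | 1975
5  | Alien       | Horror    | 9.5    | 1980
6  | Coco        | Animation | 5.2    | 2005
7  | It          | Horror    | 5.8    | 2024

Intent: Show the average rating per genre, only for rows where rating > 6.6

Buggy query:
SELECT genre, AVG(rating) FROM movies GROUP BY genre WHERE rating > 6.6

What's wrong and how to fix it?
Bug: Row-level WHERE must come before GROUP BY in the clause order

Fix: Move the WHERE clause before GROUP BY

Corrected query:
SELECT genre, AVG(rating) FROM movies WHERE rating > 6.6 GROUP BY genre

Result:
genre     | AVG(rating)
----------+------------
Animation | 7.8        
Horror    | 8.9        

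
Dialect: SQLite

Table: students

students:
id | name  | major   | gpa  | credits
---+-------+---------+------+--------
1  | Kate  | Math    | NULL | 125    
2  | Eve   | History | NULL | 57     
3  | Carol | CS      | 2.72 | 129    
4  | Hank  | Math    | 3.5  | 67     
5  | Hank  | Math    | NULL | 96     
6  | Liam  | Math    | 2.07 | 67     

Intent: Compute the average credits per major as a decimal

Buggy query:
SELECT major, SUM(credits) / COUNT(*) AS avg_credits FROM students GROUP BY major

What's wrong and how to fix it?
Bug: SUM(credits) and COUNT(*) are both integers; the division truncates the fractional part

Fix: Cast one side to REAL so the division keeps the fractional part

Corrected query:
SELECT major, SUM(credits) * 1.0 / COUNT(*) AS avg_credits FROM students GROUP BY major

Result:
major   | avg_credits
--------+------------
CS      | 129        
History | 57         
Math    | 88.75      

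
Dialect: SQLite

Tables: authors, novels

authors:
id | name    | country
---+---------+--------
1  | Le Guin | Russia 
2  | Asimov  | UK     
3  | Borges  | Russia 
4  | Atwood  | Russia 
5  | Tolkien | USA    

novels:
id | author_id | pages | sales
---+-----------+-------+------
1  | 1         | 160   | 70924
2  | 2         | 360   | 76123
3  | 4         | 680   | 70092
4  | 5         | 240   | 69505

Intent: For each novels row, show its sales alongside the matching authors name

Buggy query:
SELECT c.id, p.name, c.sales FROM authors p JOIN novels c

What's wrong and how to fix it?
Bug: Missing join condition: each novels row is matched to all authors rows instead of just its own

Fix: Specify the join condition linking the foreign key to the parent id

Corrected query:
SELECT c.id, p.name, c.sales FROM authors p JOIN novels c ON c.author_id = p.id

Result:
id | name    | sales
---+---------+------
1  | Le Guin | 70924
2  | Asimov  | 76123
3  | Atwood  | 70092
4  | Tolkien | 69505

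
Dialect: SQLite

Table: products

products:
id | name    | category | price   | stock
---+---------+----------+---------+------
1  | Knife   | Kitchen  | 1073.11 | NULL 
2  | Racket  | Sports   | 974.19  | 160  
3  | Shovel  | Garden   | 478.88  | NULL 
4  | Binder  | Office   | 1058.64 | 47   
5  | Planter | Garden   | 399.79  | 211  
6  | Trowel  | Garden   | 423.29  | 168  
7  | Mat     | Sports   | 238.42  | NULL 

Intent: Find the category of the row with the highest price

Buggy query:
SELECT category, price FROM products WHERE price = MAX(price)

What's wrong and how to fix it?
Bug: MAX(price) is an aggregate and cannot be used directly in WHERE

Fix: Use a subquery: WHERE price = (SELECT MAX(price) FROM products)

Corrected query:
SELECT category, price FROM products WHERE price = (SELECT MAX(price) FROM products)

Result:
category | price  
---------+--------
Kitchen  | 1073.11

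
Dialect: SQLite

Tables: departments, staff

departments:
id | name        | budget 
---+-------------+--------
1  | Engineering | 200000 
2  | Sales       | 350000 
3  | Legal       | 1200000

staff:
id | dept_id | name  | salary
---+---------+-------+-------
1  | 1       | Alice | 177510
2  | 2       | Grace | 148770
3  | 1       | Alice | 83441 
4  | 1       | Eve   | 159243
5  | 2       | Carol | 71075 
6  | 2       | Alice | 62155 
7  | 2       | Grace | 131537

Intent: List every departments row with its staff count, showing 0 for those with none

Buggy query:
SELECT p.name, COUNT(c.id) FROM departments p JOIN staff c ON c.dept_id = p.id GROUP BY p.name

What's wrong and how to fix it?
Bug: INNER JOIN drops departments rows that have no matching staff rows

Fix: Switch to LEFT JOIN to retain unmatched parent rows

Corrected query:
SELECT p.name, COUNT(c.id) FROM departments p LEFT JOIN staff c ON c.dept_id = p.id GROUP BY p.name

Result:
name        | COUNT(c.id)
------------+------------
Engineering | 3          
Legal       | 0          
Sales       | 4          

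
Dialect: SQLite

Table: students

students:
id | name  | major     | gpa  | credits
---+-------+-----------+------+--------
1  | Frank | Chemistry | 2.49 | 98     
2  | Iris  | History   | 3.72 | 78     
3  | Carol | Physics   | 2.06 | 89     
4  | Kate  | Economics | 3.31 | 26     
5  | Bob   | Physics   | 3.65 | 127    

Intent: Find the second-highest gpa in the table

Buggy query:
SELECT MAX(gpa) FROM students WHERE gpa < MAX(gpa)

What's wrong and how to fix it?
Bug: The inner MAX is an aggregate inside WHERE, which is not allowed

Fix: Put the inner MAX in a scalar subquery

Corrected query:
SELECT MAX(gpa) FROM students WHERE gpa < (SELECT MAX(gpa) FROM students)

Result:
MAX(gpa)
--------
3.65    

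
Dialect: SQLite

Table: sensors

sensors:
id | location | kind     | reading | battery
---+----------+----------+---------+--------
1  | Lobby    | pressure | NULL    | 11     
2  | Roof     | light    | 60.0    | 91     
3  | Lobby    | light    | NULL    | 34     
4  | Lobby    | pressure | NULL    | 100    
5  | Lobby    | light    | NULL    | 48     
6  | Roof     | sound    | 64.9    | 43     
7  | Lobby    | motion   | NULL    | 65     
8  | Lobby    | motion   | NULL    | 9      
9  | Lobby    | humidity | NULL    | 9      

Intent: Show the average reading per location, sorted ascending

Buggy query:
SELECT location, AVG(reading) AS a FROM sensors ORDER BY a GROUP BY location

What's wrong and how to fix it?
Bug: GROUP BY must precede ORDER BY

Fix: Move ORDER BY to the end, after GROUP BY

Corrected query:
SELECT location, AVG(reading) AS a FROM sensors GROUP BY location ORDER BY a

Result:
location | a    
---------+------
Lobby    | NULL 
Roof     | 62.45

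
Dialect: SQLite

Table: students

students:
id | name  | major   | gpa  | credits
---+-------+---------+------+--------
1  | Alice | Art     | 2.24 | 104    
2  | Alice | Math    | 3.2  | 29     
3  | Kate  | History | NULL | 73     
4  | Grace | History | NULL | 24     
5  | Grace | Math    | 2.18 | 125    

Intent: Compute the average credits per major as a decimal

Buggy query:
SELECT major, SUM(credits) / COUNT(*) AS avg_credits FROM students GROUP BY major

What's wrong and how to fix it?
Bug: Both operands are integers, so '/' performs integer division and truncates

Fix: Multiply by 1.0 (or CAST to REAL) to force floating-point division

Corrected query:
SELECT major, SUM(credits) * 1.0 / COUNT(*) AS avg_credits FROM students GROUP BY major

Result:
major   | avg_credits
--------+------------
Art     | 104        
History | 48.5       
Math    | 77         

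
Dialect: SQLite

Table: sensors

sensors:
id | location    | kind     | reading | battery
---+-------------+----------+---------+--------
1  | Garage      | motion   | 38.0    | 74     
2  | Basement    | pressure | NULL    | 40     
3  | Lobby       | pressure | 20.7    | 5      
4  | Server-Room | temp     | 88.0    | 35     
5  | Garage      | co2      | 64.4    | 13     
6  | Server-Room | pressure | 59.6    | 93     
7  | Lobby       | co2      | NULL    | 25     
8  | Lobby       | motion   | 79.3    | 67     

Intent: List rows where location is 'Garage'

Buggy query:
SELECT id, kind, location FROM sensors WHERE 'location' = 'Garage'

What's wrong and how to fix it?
Bug: 'location' in single quotes is a string literal, not the column; the comparison is literal-vs-literal and never true

Fix: Remove the quotes around the column name (or use double quotes for an identifier)

Corrected query:
SELECT id, kind, location FROM sensors WHERE location = 'Garage'

Result:
id | kind   | location
---+--------+---------
1  | motion | Garage  
5  | co2    | Garage  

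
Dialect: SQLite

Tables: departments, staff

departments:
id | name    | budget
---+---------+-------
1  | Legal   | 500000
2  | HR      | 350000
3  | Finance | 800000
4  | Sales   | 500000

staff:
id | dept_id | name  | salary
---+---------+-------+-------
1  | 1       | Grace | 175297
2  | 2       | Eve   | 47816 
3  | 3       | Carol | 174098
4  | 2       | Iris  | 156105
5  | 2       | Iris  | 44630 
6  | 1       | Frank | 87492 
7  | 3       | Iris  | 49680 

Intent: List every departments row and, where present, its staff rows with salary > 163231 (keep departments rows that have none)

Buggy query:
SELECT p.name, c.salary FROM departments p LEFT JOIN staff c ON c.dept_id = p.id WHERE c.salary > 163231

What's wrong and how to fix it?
Bug: Filtering c.salary in WHERE discards the NULL rows produced by LEFT JOIN, turning it into an inner join

Fix: Move the right-table condition into the ON clause so unmatched parents are kept

Corrected query:
SELECT p.name, c.salary FROM departments p LEFT JOIN staff c ON c.dept_id = p.id AND c.salary > 163231

Result:
name    | salary
--------+-------
Legal   | 175297
HR      | NULL  
Finance | 174098
Sales   | NULL  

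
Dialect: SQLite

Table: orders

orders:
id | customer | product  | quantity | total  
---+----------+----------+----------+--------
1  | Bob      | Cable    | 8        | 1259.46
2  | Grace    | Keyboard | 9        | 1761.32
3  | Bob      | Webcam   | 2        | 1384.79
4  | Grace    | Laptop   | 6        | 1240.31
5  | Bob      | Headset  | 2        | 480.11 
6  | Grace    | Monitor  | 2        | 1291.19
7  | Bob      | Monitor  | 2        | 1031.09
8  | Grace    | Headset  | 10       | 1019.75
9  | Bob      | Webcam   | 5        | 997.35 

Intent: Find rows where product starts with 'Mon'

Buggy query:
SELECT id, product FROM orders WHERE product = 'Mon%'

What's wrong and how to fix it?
Bug: Wildcards only work with LIKE; '=' treats '%' as a literal character

Fix: Replace '=' with LIKE so 'Mon%' is treated as a pattern

Corrected query:
SELECT id, product FROM orders WHERE product LIKE 'Mon%'

Result:
id | product
---+--------
6  | Monitor
7  | Monitor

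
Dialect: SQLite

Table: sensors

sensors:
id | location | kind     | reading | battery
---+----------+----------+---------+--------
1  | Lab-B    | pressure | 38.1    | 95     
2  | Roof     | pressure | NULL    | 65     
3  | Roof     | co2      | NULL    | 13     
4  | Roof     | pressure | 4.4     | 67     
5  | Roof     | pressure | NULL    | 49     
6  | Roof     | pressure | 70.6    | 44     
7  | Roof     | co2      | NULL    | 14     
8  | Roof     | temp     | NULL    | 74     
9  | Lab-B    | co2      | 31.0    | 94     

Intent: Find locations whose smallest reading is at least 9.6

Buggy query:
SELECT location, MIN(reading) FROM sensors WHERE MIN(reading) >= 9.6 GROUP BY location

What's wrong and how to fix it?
Bug: Aggregates like MIN are computed per group after WHERE runs

Fix: Use HAVING for the per-group MIN condition

Corrected query:
SELECT location, MIN(reading) FROM sensors GROUP BY location HAVING MIN(reading) >= 9.6

Result:
location | MIN(reading)
---------+-------------
Lab-B    | 31          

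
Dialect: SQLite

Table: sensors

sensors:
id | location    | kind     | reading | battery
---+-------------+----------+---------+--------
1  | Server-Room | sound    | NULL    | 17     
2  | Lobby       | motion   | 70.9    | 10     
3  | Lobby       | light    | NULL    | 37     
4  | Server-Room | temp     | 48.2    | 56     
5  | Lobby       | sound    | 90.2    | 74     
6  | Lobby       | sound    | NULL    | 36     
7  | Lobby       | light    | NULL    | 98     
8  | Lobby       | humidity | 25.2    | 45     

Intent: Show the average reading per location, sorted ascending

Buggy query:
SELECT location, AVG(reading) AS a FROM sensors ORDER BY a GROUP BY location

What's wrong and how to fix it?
Bug: GROUP BY must precede ORDER BY

Fix: Move ORDER BY to the end, after GROUP BY

Corrected query:
SELECT location, AVG(reading) AS a FROM sensors GROUP BY location ORDER BY a

Result:
location    | a   
------------+-----
Server-Room | 48.2
Lobby       | 62.1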